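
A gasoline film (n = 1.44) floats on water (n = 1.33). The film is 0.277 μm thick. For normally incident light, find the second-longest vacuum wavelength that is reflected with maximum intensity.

532 nm

At the upper boundary (n = 1.0 to n = 1.44) the reflected ray undergoes a half-wave phase shift.
At the lower boundary (n = 1.44 to n = 1.33) the reflected ray undergoes no phase shift.
Net: one phase inversion between the two reflected rays.
So the condition for constructive reflection is 2 n t = (m + ½) λ.
λ = 2 n t / (m + ½). The second-longest wavelength is m = 1: λ = 2 × 1.44 × 277 / 1.50 = 532 nm.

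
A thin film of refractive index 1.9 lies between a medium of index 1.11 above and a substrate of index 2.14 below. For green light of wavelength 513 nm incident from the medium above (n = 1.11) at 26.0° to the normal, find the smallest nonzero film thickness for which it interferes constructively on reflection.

140 nm

Top surface (1.11 → 1.9): reflection off a higher-index medium gives a half-wave phase shift.
Ray reflecting at the bottom interface goes from n = 1.9 toward n = 2.14: a half-wave phase shift.
Zero or two π shifts → no net half-wave offset.
With no net inversion, constructive interference in reflection requires 2 n t cos θ_r = m λ.
Snell's law: 1.11 sin 26.0° = 1.9 sin θ_r → sin θ_r = 0.256, cos θ_r = 0.967.
Minimum nonzero at m = 1: t = λ / (2 n cos θ_r) = 513 / (2 × 1.9 × 0.967) = 140 nm.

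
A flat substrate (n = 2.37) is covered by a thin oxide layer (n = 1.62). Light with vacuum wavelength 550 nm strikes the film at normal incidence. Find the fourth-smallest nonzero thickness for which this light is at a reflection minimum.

594 nm

Ray reflecting at the top interface goes from n = 1.0 toward n = 1.62: a half-wave phase shift.
At the lower boundary (n = 1.62 to n = 2.37) the reflected ray undergoes a half-wave phase shift.
Zero or two π shifts → no net half-wave offset.
For minimum reflection here: 2 n t = (m + ½) λ.
The fourth-smallest nonzero thickness corresponds to m = 3: t = (m + ½) λ / (2 n) = 3.50 × 550 / (2 × 1.62) = 594 nm.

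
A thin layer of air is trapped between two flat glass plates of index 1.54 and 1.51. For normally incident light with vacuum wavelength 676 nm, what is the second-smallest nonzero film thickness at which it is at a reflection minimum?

676 nm

Ray reflecting at the top interface goes from n = 1.54 toward n = 1.0: no phase shift.
Bottom surface (1.0 → 1.51): reflection off a higher-index medium gives a half-wave phase shift.
Net: one phase inversion between the two reflected rays.
For minimum reflection here: 2 n t = m λ.
The second-smallest nonzero thickness corresponds to m = 2: t = m λ / (2 n) = 2.00 × 676 / (2 × 1.0) = 676 nm.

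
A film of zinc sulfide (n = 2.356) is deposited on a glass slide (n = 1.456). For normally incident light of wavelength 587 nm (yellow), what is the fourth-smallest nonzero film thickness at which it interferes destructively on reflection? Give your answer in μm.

0.498 μm

At the upper boundary (n = 1.0 to n = 2.356) the reflected ray undergoes a half-wave phase shift.
Ray reflecting at the bottom interface goes from n = 2.356 toward n = 1.456: no phase shift.
Net: one phase inversion between the two reflected rays.
For dark reflection here: 2 n t = m λ.
The fourth-smallest nonzero thickness corresponds to m = 4: t = m λ / (2 n) = 4.00 × 587 / (2 × 2.356) = 498 nm.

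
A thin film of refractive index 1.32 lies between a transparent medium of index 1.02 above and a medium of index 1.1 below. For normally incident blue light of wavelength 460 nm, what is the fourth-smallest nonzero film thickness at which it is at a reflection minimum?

697 nm

Ray reflecting at the top interface goes from n = 1.02 toward n = 1.32: a half-wave phase shift.
At the lower boundary (n = 1.32 to n = 1.1) the reflected ray undergoes no phase shift.
Net: one phase inversion between the two reflected rays.
With one net inversion, destructive interference in reflection requires 2 n t = m λ.
The fourth-smallest nonzero thickness corresponds to m = 4: t = m λ / (2 n) = 4.00 × 460 / (2 × 1.32) = 697 nm.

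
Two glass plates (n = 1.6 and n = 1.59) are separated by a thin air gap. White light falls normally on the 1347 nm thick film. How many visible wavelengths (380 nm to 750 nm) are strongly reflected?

3

Ray reflecting at the top interface goes from n = 1.6 toward n = 1.0: no phase shift.
Ray reflecting at the bottom interface goes from n = 1.0 toward n = 1.59: a half-wave phase shift.
Net: one phase inversion between the two reflected rays.
For maximum reflection here: 2 n t = (m + ½) λ.
λ = 2 n t / (m + ½) = 2694 / (m + ½) nm.
m=3: 770 nm (IR); m=4: 599 nm (visible); m=5: 490 nm (visible); m=6: 414 nm (visible); m=7: 359 nm (UV).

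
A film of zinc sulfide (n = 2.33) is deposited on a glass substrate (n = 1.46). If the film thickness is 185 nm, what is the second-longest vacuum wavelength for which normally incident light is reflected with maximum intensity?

575 nm

Top surface (1.0 → 2.33): reflection off a higher-index medium gives a half-wave phase shift.
Bottom surface (2.33 → 1.46): reflection off a lower-index medium gives no phase shift.
Net: one phase inversion between the two reflected rays.
With one net inversion, constructive interference in reflection requires 2 n t = (m + ½) λ.
λ = 2 n t / (m + ½). The second-longest wavelength is m = 1: λ = 2 × 2.33 × 185 / 1.50 = 575 nm.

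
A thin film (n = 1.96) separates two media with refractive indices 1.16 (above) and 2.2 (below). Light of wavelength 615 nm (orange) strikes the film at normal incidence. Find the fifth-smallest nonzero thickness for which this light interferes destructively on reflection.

706 nm

Top surface (1.16 → 1.96): reflection off a higher-index medium gives a half-wave phase shift.
Ray reflecting at the bottom interface goes from n = 1.96 toward n = 2.2: a half-wave phase shift.
Zero or two π shifts → no net half-wave offset.
For dark reflection here: 2 n t = (m + ½) λ.
The fifth-smallest nonzero thickness corresponds to m = 4: t = (m + ½) λ / (2 n) = 4.50 × 615 / (2 × 1.96) = 706 nm.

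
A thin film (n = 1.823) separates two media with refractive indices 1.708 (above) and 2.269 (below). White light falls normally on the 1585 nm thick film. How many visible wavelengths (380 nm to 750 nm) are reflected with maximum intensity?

Top surface (1.708 → 1.823): reflection off a higher-index medium gives a half-wave phase shift.
Bottom surface (1.823 → 2.269): reflection off a higher-index medium gives a half-wave phase shift.
Zero or two π shifts → no net half-wave offset.
With no net inversion, constructive interference in reflection requires 2 n t = m λ.
λ = 2 n t / m = 5779 / m nm.
m=7: 826 nm (IR); m=8: 722 nm (visible); m=9: 642 nm (visible); m=10: 578 nm (visible); m=11: 525 nm (visible); m=12: 482 nm (visible); m=13: 445 nm (visible); m=14: 413 nm (visible); m=15: 385 nm (visible); m=16: 361 nm (UV).

8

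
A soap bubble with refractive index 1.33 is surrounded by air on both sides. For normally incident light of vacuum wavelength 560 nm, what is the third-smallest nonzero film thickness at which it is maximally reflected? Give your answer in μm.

At the upper boundary (n = 1.0 to n = 1.33) the reflected ray undergoes a half-wave phase shift.
Bottom surface (1.33 → 1.0): reflection off a lower-index medium gives no phase shift.
Net: one phase inversion between the two reflected rays.
For strong reflection here: 2 n t = (m + ½) λ.
The third-smallest nonzero thickness corresponds to m = 2: t = (m + ½) λ / (2 n) = 2.50 × 560 / (2 × 1.33) = 526 nm.

0.526 μm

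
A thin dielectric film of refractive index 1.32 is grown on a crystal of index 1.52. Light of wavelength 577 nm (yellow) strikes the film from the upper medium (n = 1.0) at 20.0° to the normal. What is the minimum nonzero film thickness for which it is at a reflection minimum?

113 nm

Top surface (1.0 → 1.32): reflection off a higher-index medium gives a half-wave phase shift.
Bottom surface (1.32 → 1.52): reflection off a higher-index medium gives a half-wave phase shift.
Zero or two π shifts → no net half-wave offset.
For minimum reflection here: 2 n t cos θ_r = (m + ½) λ.
Snell's law: 1.0 sin 20.0° = 1.32 sin θ_r → sin θ_r = 0.259, cos θ_r = 0.966.
Minimum at m = 0: t = λ / (4 n cos θ_r) = 577 / (4 × 1.32 × 0.966) = 113 nm.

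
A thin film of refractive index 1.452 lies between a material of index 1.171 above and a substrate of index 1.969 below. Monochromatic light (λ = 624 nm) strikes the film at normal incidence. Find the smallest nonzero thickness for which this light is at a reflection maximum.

215 nm

At the upper boundary (n = 1.171 to n = 1.452) the reflected ray undergoes a half-wave phase shift.
At the lower boundary (n = 1.452 to n = 1.969) the reflected ray undergoes a half-wave phase shift.
The two reflections carry the same phase change, so no net offset.
With no net inversion, constructive interference in reflection requires 2 n t = m λ.
The smallest nonzero thickness corresponds to m = 1: t = m λ / (2 n) = 1.00 × 624 / (2 × 1.452) = 215 nm.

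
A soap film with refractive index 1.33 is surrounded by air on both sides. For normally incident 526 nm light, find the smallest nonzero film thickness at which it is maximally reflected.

98.9 nm

Ray reflecting at the top interface goes from n = 1.0 toward n = 1.33: a half-wave phase shift.
Bottom surface (1.33 → 1.0): reflection off a lower-index medium gives no phase shift.
Net: one phase inversion between the two reflected rays.
So the condition for constructive reflection is 2 n t = (m + ½) λ.
Minimum at m = 0: t = λ / (4 n) = 526 / (4 × 1.33) = 98.9 nm.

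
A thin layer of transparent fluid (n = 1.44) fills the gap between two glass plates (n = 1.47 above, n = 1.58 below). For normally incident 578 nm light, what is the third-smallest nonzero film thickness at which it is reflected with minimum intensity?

Ray reflecting at the top interface goes from n = 1.47 toward n = 1.44: no phase shift.
Bottom surface (1.44 → 1.58): reflection off a higher-index medium gives a half-wave phase shift.
Net: one phase inversion between the two reflected rays.
For dark reflection here: 2 n t = m λ.
The third-smallest nonzero thickness corresponds to m = 3: t = m λ / (2 n) = 3.00 × 578 / (2 × 1.44) = 602 nm.

602 nm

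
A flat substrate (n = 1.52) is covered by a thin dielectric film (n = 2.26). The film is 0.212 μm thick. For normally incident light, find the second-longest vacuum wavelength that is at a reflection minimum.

479 nm

Top surface (1.0 → 2.26): reflection off a higher-index medium gives a half-wave phase shift.
Ray reflecting at the bottom interface goes from n = 2.26 toward n = 1.52: no phase shift.
Exactly one π shift → a net half-wave offset.
With one net inversion, destructive interference in reflection requires 2 n t = m λ.
λ = 2 n t / m. The second-longest wavelength is m = 2: λ = 2 × 2.26 × 212 / 2.00 = 479 nm.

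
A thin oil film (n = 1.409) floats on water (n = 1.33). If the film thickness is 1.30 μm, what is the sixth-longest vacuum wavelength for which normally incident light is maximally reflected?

666 nm

At the upper boundary (n = 1.0 to n = 1.409) the reflected ray undergoes a half-wave phase shift.
Ray reflecting at the bottom interface goes from n = 1.409 toward n = 1.33: no phase shift.
Net: one phase inversion between the two reflected rays.
So the condition for constructive reflection is 2 n t = (m + ½) λ.
λ = 2 n t / (m + ½). The sixth-longest wavelength is m = 5: λ = 2 × 1.409 × 1300 / 5.50 = 666 nm.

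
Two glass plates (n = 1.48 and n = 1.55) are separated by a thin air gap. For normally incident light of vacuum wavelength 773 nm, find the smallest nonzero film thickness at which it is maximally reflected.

193 nm

Ray reflecting at the top interface goes from n = 1.48 toward n = 1.0: no phase shift.
At the lower boundary (n = 1.0 to n = 1.55) the reflected ray undergoes a half-wave phase shift.
The two reflections differ by half a wavelength.
For bright reflection here: 2 n t = (m + ½) λ.
Minimum at m = 0: t = λ / (4 n) = 773 / (4 × 1.0) = 193 nm.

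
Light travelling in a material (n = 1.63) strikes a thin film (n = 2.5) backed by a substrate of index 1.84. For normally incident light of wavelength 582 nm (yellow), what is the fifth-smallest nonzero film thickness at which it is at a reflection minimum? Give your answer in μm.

0.582 μm

Ray reflecting at the top interface goes from n = 1.63 toward n = 2.5: a half-wave phase shift.
Ray reflecting at the bottom interface goes from n = 2.5 toward n = 1.84: no phase shift.
The two reflections differ by half a wavelength.
For minimum reflection here: 2 n t = m λ.
The fifth-smallest nonzero thickness corresponds to m = 5: t = m λ / (2 n) = 5.00 × 582 / (2 × 2.5) = 582 nm.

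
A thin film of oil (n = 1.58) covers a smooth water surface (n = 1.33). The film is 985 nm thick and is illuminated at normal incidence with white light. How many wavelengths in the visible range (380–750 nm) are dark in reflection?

4

At the upper boundary (n = 1.0 to n = 1.58) the reflected ray undergoes a half-wave phase shift.
Bottom surface (1.58 → 1.33): reflection off a lower-index medium gives no phase shift.
Exactly one π shift → a net half-wave offset.
For dark reflection here: 2 n t = m λ.
λ = 2 n t / m = 3113 / m nm.
m=4: 778 nm (IR); m=5: 623 nm (visible); m=6: 519 nm (visible); m=7: 445 nm (visible); m=8: 389 nm (visible); m=9: 346 nm (UV).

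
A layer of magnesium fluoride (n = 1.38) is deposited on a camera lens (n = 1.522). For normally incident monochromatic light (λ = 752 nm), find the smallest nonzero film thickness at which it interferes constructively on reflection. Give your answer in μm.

At the upper boundary (n = 1.0 to n = 1.38) the reflected ray undergoes a half-wave phase shift.
Bottom surface (1.38 → 1.522): reflection off a higher-index medium gives a half-wave phase shift.
Net: no relative phase inversion (both shifts match).
For bright reflection here: 2 n t = m λ.
Minimum nonzero at m = 1: t = λ / (2 n) = 752 / (2 × 1.38) = 272 nm.

0.272 μm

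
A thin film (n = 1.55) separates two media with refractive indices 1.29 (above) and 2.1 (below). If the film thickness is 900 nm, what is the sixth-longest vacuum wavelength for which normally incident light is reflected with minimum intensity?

507 nm

At the upper boundary (n = 1.29 to n = 1.55) the reflected ray undergoes a half-wave phase shift.
At the lower boundary (n = 1.55 to n = 2.1) the reflected ray undergoes a half-wave phase shift.
Net: no relative phase inversion (both shifts match).
With no net inversion, destructive interference in reflection requires 2 n t = (m + ½) λ.
λ = 2 n t / (m + ½). The sixth-longest wavelength is m = 5: λ = 2 × 1.55 × 900 / 5.50 = 507 nm.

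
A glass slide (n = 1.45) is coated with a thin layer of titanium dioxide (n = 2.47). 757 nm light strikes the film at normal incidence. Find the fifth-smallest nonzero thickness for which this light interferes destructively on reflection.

766 nm

At the upper boundary (n = 1.0 to n = 2.47) the reflected ray undergoes a half-wave phase shift.
At the lower boundary (n = 2.47 to n = 1.45) the reflected ray undergoes no phase shift.
Exactly one π shift → a net half-wave offset.
For minimum reflection here: 2 n t = m λ.
The fifth-smallest nonzero thickness corresponds to m = 5: t = m λ / (2 n) = 5.00 × 757 / (2 × 2.47) = 766 nm.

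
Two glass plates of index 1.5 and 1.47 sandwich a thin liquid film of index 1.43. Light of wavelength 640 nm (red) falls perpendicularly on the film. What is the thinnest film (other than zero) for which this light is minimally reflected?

224 nm

Top surface (1.5 → 1.43): reflection off a lower-index medium gives no phase shift.
Bottom surface (1.43 → 1.47): reflection off a higher-index medium gives a half-wave phase shift.
Net: one phase inversion between the two reflected rays.
With one net inversion, destructive interference in reflection requires 2 n t = m λ.
Minimum nonzero at m = 1: t = λ / (2 n) = 640 / (2 × 1.43) = 224 nm.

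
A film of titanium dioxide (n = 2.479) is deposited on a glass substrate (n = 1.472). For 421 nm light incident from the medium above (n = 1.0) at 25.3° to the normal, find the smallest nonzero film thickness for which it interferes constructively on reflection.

43.1 nm

Top surface (1.0 → 2.479): reflection off a higher-index medium gives a half-wave phase shift.
Bottom surface (2.479 → 1.472): reflection off a lower-index medium gives no phase shift.
Exactly one π shift → a net half-wave offset.
With one net inversion, constructive interference in reflection requires 2 n t cos θ_r = (m + ½) λ.
Snell's law: 1.0 sin 25.3° = 2.479 sin θ_r → sin θ_r = 0.172, cos θ_r = 0.985.
Minimum at m = 0: t = λ / (4 n cos θ_r) = 421 / (4 × 2.479 × 0.985) = 43.1 nm.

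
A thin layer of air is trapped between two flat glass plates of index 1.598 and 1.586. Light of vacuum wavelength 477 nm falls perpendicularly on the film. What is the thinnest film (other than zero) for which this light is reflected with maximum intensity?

Ray reflecting at the top interface goes from n = 1.598 toward n = 1.0: no phase shift.
At the lower boundary (n = 1.0 to n = 1.586) the reflected ray undergoes a half-wave phase shift.
Net: one phase inversion between the two reflected rays.
With one net inversion, constructive interference in reflection requires 2 n t = (m + ½) λ.
Minimum at m = 0: t = λ / (4 n) = 477 / (4 × 1.0) = 119 nm.

119 nm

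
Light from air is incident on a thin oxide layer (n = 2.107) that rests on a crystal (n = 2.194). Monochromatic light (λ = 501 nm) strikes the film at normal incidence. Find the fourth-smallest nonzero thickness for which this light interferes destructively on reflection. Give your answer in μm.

At the upper boundary (n = 1.0 to n = 2.107) the reflected ray undergoes a half-wave phase shift.
Bottom surface (2.107 → 2.194): reflection off a higher-index medium gives a half-wave phase shift.
The two reflections carry the same phase change, so no net offset.
For weak reflection here: 2 n t = (m + ½) λ.
The fourth-smallest nonzero thickness corresponds to m = 3: t = (m + ½) λ / (2 n) = 3.50 × 501 / (2 × 2.107) = 416 nm.

0.416 μm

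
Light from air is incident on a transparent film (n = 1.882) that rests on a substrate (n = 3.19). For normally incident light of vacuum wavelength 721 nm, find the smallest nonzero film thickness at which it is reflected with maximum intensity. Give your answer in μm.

0.192 μm

Ray reflecting at the top interface goes from n = 1.0 toward n = 1.882: a half-wave phase shift.
Ray reflecting at the bottom interface goes from n = 1.882 toward n = 3.19: a half-wave phase shift.
Net: no relative phase inversion (both shifts match).
For bright reflection here: 2 n t = m λ.
Minimum nonzero at m = 1: t = λ / (2 n) = 721 / (2 × 1.882) = 192 nm.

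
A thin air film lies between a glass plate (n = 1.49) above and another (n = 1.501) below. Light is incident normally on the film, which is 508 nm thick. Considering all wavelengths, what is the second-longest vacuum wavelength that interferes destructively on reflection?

Top surface (1.49 → 1.0): reflection off a lower-index medium gives no phase shift.
At the lower boundary (n = 1.0 to n = 1.501) the reflected ray undergoes a half-wave phase shift.
The two reflections differ by half a wavelength.
So the condition for destructive reflection is 2 n t = m λ.
λ = 2 n t / m. The second-longest wavelength is m = 2: λ = 2 × 1.0 × 508 / 2.00 = 508 nm.

508 nm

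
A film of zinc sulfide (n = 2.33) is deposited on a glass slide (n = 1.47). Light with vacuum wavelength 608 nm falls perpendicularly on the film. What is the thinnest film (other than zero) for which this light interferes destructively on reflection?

130 nm

Top surface (1.0 → 2.33): reflection off a higher-index medium gives a half-wave phase shift.
Bottom surface (2.33 → 1.47): reflection off a lower-index medium gives no phase shift.
Net: one phase inversion between the two reflected rays.
With one net inversion, destructive interference in reflection requires 2 n t = m λ.
Minimum nonzero at m = 1: t = λ / (2 n) = 608 / (2 × 2.33) = 130 nm.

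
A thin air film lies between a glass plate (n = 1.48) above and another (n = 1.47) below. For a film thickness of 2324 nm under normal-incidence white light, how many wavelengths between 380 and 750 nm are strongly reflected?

At the upper boundary (n = 1.48 to n = 1.0) the reflected ray undergoes no phase shift.
Bottom surface (1.0 → 1.47): reflection off a higher-index medium gives a half-wave phase shift.
Net: one phase inversion between the two reflected rays.
With one net inversion, constructive interference in reflection requires 2 n t = (m + ½) λ.
λ = 2 n t / (m + ½) = 4648 / (m + ½) nm.
m=5: 845 nm (IR); m=6: 715 nm (visible); m=7: 620 nm (visible); m=8: 547 nm (visible); m=9: 489 nm (visible); m=10: 443 nm (visible); m=11: 404 nm (visible); m=12: 372 nm (UV).

6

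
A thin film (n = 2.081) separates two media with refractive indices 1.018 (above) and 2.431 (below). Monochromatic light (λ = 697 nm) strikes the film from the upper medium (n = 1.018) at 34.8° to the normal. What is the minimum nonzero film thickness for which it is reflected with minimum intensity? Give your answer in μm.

0.0872 μm

Ray reflecting at the top interface goes from n = 1.018 toward n = 2.081: a half-wave phase shift.
Bottom surface (2.081 → 2.431): reflection off a higher-index medium gives a half-wave phase shift.
Net: no relative phase inversion (both shifts match).
So the condition for destructive reflection is 2 n t cos θ_r = (m + ½) λ.
Snell's law: 1.018 sin 34.8° = 2.081 sin θ_r → sin θ_r = 0.279, cos θ_r = 0.960.
Minimum at m = 0: t = λ / (4 n cos θ_r) = 697 / (4 × 2.081 × 0.960) = 87.2 nm.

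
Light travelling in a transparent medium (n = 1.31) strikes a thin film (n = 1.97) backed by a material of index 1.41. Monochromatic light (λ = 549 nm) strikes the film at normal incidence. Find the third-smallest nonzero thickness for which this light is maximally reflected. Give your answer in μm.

Ray reflecting at the top interface goes from n = 1.31 toward n = 1.97: a half-wave phase shift.
At the lower boundary (n = 1.97 to n = 1.41) the reflected ray undergoes no phase shift.
Net: one phase inversion between the two reflected rays.
So the condition for constructive reflection is 2 n t = (m + ½) λ.
The third-smallest nonzero thickness corresponds to m = 2: t = (m + ½) λ / (2 n) = 2.50 × 549 / (2 × 1.97) = 348 nm.

0.348 μm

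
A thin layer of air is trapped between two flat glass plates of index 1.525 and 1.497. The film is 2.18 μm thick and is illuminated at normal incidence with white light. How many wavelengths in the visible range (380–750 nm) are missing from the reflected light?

Top surface (1.525 → 1.0): reflection off a lower-index medium gives no phase shift.
At the lower boundary (n = 1.0 to n = 1.497) the reflected ray undergoes a half-wave phase shift.
Net: one phase inversion between the two reflected rays.
With one net inversion, destructive interference in reflection requires 2 n t = m λ.
λ = 2 n t / m = 4360 / m nm.
m=5: 872 nm (IR); m=6: 727 nm (visible); m=7: 623 nm (visible); m=8: 545 nm (visible); m=9: 484 nm (visible); m=10: 436 nm (visible); m=11: 396 nm (visible); m=12: 363 nm (UV).

6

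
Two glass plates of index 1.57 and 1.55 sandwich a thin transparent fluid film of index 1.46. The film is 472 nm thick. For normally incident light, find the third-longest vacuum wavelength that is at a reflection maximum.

Top surface (1.57 → 1.46): reflection off a lower-index medium gives no phase shift.
Ray reflecting at the bottom interface goes from n = 1.46 toward n = 1.55: a half-wave phase shift.
The two reflections differ by half a wavelength.
So the condition for constructive reflection is 2 n t = (m + ½) λ.
λ = 2 n t / (m + ½). The third-longest wavelength is m = 2: λ = 2 × 1.46 × 472 / 2.50 = 551 nm.

551 nm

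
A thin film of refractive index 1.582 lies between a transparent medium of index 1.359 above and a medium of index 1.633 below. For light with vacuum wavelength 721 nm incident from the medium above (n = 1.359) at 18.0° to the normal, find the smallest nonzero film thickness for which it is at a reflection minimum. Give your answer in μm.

Ray reflecting at the top interface goes from n = 1.359 toward n = 1.582: a half-wave phase shift.
Ray reflecting at the bottom interface goes from n = 1.582 toward n = 1.633: a half-wave phase shift.
Zero or two π shifts → no net half-wave offset.
For dark reflection here: 2 n t cos θ_r = (m + ½) λ.
Snell's law: 1.359 sin 18.0° = 1.582 sin θ_r → sin θ_r = 0.265, cos θ_r = 0.964.
Minimum at m = 0: t = λ / (4 n cos θ_r) = 721 / (4 × 1.582 × 0.964) = 118 nm.

0.118 μm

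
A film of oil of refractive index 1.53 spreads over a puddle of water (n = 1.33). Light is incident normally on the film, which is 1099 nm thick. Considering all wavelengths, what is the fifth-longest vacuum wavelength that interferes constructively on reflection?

Top surface (1.0 → 1.53): reflection off a higher-index medium gives a half-wave phase shift.
Bottom surface (1.53 → 1.33): reflection off a lower-index medium gives no phase shift.
Exactly one π shift → a net half-wave offset.
For strong reflection here: 2 n t = (m + ½) λ.
λ = 2 n t / (m + ½). The fifth-longest wavelength is m = 4: λ = 2 × 1.53 × 1099 / 4.50 = 747 nm.

747 nm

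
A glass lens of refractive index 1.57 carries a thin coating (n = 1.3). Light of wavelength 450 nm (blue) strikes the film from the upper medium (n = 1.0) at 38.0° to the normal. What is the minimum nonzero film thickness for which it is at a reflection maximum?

Ray reflecting at the top interface goes from n = 1.0 toward n = 1.3: a half-wave phase shift.
At the lower boundary (n = 1.3 to n = 1.57) the reflected ray undergoes a half-wave phase shift.
The two reflections carry the same phase change, so no net offset.
For strong reflection here: 2 n t cos θ_r = m λ.
Snell's law: 1.0 sin 38.0° = 1.3 sin θ_r → sin θ_r = 0.474, cos θ_r = 0.881.
Minimum nonzero at m = 1: t = λ / (2 n cos θ_r) = 450 / (2 × 1.3 × 0.881) = 197 nm.

197 nm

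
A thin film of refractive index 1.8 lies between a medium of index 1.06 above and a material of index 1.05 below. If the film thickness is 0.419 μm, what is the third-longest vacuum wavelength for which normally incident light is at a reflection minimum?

Ray reflecting at the top interface goes from n = 1.06 toward n = 1.8: a half-wave phase shift.
At the lower boundary (n = 1.8 to n = 1.05) the reflected ray undergoes no phase shift.
Net: one phase inversion between the two reflected rays.
So the condition for destructive reflection is 2 n t = m λ.
λ = 2 n t / m. The third-longest wavelength is m = 3: λ = 2 × 1.8 × 419 / 3.00 = 503 nm.

503 nm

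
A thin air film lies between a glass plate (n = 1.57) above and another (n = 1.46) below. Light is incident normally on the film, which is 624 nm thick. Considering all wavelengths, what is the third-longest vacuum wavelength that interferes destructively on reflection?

At the upper boundary (n = 1.57 to n = 1.0) the reflected ray undergoes no phase shift.
Bottom surface (1.0 → 1.46): reflection off a higher-index medium gives a half-wave phase shift.
The two reflections differ by half a wavelength.
For minimum reflection here: 2 n t = m λ.
λ = 2 n t / m. The third-longest wavelength is m = 3: λ = 2 × 1.0 × 624 / 3.00 = 416 nm.

416 nm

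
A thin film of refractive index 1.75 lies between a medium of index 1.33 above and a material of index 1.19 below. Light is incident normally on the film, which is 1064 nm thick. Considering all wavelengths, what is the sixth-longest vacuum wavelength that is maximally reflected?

Top surface (1.33 → 1.75): reflection off a higher-index medium gives a half-wave phase shift.
Bottom surface (1.75 → 1.19): reflection off a lower-index medium gives no phase shift.
Net: one phase inversion between the two reflected rays.
With one net inversion, constructive interference in reflection requires 2 n t = (m + ½) λ.
λ = 2 n t / (m + ½). The sixth-longest wavelength is m = 5: λ = 2 × 1.75 × 1064 / 5.50 = 677 nm.

677 nm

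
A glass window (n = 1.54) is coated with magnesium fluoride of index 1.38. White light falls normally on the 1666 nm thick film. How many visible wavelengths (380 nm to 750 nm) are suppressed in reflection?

Top surface (1.0 → 1.38): reflection off a higher-index medium gives a half-wave phase shift.
Ray reflecting at the bottom interface goes from n = 1.38 toward n = 1.54: a half-wave phase shift.
The two reflections carry the same phase change, so no net offset.
For minimum reflection here: 2 n t = (m + ½) λ.
λ = 2 n t / (m + ½) = 4598 / (m + ½) nm.
m=5: 836 nm (IR); m=6: 707 nm (visible); m=7: 613 nm (visible); m=8: 541 nm (visible); m=9: 484 nm (visible); m=10: 438 nm (visible); m=11: 400 nm (visible); m=12: 368 nm (UV).

6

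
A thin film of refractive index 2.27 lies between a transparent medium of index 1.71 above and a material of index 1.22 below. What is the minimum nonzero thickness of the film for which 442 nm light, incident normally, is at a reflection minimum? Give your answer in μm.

At the upper boundary (n = 1.71 to n = 2.27) the reflected ray undergoes a half-wave phase shift.
At the lower boundary (n = 2.27 to n = 1.22) the reflected ray undergoes no phase shift.
The two reflections differ by half a wavelength.
With one net inversion, destructive interference in reflection requires 2 n t = m λ.
Minimum nonzero at m = 1: t = λ / (2 n) = 442 / (2 × 2.27) = 97.4 nm.

0.0974 μm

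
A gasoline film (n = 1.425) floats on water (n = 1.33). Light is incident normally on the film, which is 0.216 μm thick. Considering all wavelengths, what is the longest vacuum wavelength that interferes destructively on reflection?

Ray reflecting at the top interface goes from n = 1.0 toward n = 1.425: a half-wave phase shift.
Bottom surface (1.425 → 1.33): reflection off a lower-index medium gives no phase shift.
Net: one phase inversion between the two reflected rays.
With one net inversion, destructive interference in reflection requires 2 n t = m λ.
λ = 2 n t / m. The longest wavelength is m = 1: λ = 2 × 1.425 × 216 / 1.00 = 616 nm.

616 nm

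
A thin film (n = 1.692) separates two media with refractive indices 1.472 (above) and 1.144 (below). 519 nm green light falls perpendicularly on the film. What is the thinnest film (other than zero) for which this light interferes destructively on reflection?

Top surface (1.472 → 1.692): reflection off a higher-index medium gives a half-wave phase shift.
Ray reflecting at the bottom interface goes from n = 1.692 toward n = 1.144: no phase shift.
Exactly one π shift → a net half-wave offset.
For dark reflection here: 2 n t = m λ.
Minimum nonzero at m = 1: t = λ / (2 n) = 519 / (2 × 1.692) = 153 nm.

153 nm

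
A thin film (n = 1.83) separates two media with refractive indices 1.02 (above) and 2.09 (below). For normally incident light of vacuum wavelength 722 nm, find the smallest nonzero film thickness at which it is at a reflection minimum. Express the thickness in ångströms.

Ray reflecting at the top interface goes from n = 1.02 toward n = 1.83: a half-wave phase shift.
At the lower boundary (n = 1.83 to n = 2.09) the reflected ray undergoes a half-wave phase shift.
Zero or two π shifts → no net half-wave offset.
With no net inversion, destructive interference in reflection requires 2 n t = (m + ½) λ.
Minimum at m = 0: t = λ / (4 n) = 722 / (4 × 1.83) = 98.6 nm.

986 Å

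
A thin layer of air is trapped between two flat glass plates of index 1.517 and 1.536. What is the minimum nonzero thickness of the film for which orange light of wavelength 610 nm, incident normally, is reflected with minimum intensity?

Top surface (1.517 → 1.0): reflection off a lower-index medium gives no phase shift.
Bottom surface (1.0 → 1.536): reflection off a higher-index medium gives a half-wave phase shift.
The two reflections differ by half a wavelength.
For minimum reflection here: 2 n t = m λ.
Minimum nonzero at m = 1: t = λ / (2 n) = 610 / (2 × 1.0) = 305 nm.

305 nm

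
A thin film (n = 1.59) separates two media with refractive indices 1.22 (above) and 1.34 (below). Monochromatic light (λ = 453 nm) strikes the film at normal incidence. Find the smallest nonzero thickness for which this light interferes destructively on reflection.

142 nm

At the upper boundary (n = 1.22 to n = 1.59) the reflected ray undergoes a half-wave phase shift.
Ray reflecting at the bottom interface goes from n = 1.59 toward n = 1.34: no phase shift.
The two reflections differ by half a wavelength.
For dark reflection here: 2 n t = m λ.
The smallest nonzero thickness corresponds to m = 1: t = m λ / (2 n) = 1.00 × 453 / (2 × 1.59) = 142 nm.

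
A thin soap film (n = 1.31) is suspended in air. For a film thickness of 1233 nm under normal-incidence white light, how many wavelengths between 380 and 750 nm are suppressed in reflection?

4

Top surface (1.0 → 1.31): reflection off a higher-index medium gives a half-wave phase shift.
Ray reflecting at the bottom interface goes from n = 1.31 toward n = 1.0: no phase shift.
The two reflections differ by half a wavelength.
So the condition for destructive reflection is 2 n t = m λ.
λ = 2 n t / m = 3230 / m nm.
m=4: 808 nm (IR); m=5: 646 nm (visible); m=6: 538 nm (visible); m=7: 461 nm (visible); m=8: 404 nm (visible); m=9: 359 nm (UV).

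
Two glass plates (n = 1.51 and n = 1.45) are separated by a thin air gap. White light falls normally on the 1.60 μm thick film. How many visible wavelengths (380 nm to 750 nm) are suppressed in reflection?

Top surface (1.51 → 1.0): reflection off a lower-index medium gives no phase shift.
Ray reflecting at the bottom interface goes from n = 1.0 toward n = 1.45: a half-wave phase shift.
The two reflections differ by half a wavelength.
With one net inversion, destructive interference in reflection requires 2 n t = m λ.
λ = 2 n t / m = 3200 / m nm.
m=4: 800 nm (IR); m=5: 640 nm (visible); m=6: 533 nm (visible); m=7: 457 nm (visible); m=8: 400 nm (visible); m=9: 356 nm (UV).

4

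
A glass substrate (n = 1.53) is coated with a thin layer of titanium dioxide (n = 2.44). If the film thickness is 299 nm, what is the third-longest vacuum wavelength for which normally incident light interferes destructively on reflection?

Top surface (1.0 → 2.44): reflection off a higher-index medium gives a half-wave phase shift.
Bottom surface (2.44 → 1.53): reflection off a lower-index medium gives no phase shift.
Net: one phase inversion between the two reflected rays.
So the condition for destructive reflection is 2 n t = m λ.
λ = 2 n t / m. The third-longest wavelength is m = 3: λ = 2 × 2.44 × 299 / 3.00 = 486 nm.

486 nm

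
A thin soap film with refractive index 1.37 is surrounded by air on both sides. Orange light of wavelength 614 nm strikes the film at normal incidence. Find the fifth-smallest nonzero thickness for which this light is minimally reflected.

Top surface (1.0 → 1.37): reflection off a higher-index medium gives a half-wave phase shift.
Ray reflecting at the bottom interface goes from n = 1.37 toward n = 1.0: no phase shift.
The two reflections differ by half a wavelength.
With one net inversion, destructive interference in reflection requires 2 n t = m λ.
The fifth-smallest nonzero thickness corresponds to m = 5: t = m λ / (2 n) = 5.00 × 614 / (2 × 1.37) = 1120 nm.

1120 nm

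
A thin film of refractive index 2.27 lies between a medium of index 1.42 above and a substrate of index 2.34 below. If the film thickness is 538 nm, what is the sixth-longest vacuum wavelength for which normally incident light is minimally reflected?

At the upper boundary (n = 1.42 to n = 2.27) the reflected ray undergoes a half-wave phase shift.
Ray reflecting at the bottom interface goes from n = 2.27 toward n = 2.34: a half-wave phase shift.
The two reflections carry the same phase change, so no net offset.
For minimum reflection here: 2 n t = (m + ½) λ.
λ = 2 n t / (m + ½). The sixth-longest wavelength is m = 5: λ = 2 × 2.27 × 538 / 5.50 = 444 nm.

444 nm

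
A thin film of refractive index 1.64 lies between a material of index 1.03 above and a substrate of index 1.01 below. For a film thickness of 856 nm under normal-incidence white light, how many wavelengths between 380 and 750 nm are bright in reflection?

3

Top surface (1.03 → 1.64): reflection off a higher-index medium gives a half-wave phase shift.
At the lower boundary (n = 1.64 to n = 1.01) the reflected ray undergoes no phase shift.
The two reflections differ by half a wavelength.
With one net inversion, constructive interference in reflection requires 2 n t = (m + ½) λ.
λ = 2 n t / (m + ½) = 2808 / (m + ½) nm.
m=3: 802 nm (IR); m=4: 624 nm (visible); m=5: 510 nm (visible); m=6: 432 nm (visible); m=7: 374 nm (UV).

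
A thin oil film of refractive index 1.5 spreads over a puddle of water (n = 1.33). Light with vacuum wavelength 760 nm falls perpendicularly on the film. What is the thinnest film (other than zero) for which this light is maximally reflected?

127 nm

Ray reflecting at the top interface goes from n = 1.0 toward n = 1.5: a half-wave phase shift.
Ray reflecting at the bottom interface goes from n = 1.5 toward n = 1.33: no phase shift.
Exactly one π shift → a net half-wave offset.
With one net inversion, constructive interference in reflection requires 2 n t = (m + ½) λ.
Minimum at m = 0: t = λ / (4 n) = 760 / (4 × 1.5) = 127 nm.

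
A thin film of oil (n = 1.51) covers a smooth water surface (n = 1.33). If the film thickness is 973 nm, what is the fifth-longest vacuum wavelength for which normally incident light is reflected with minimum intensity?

588 nm

Ray reflecting at the top interface goes from n = 1.0 toward n = 1.51: a half-wave phase shift.
Ray reflecting at the bottom interface goes from n = 1.51 toward n = 1.33: no phase shift.
The two reflections differ by half a wavelength.
With one net inversion, destructive interference in reflection requires 2 n t = m λ.
λ = 2 n t / m. The fifth-longest wavelength is m = 5: λ = 2 × 1.51 × 973 / 5.00 = 588 nm.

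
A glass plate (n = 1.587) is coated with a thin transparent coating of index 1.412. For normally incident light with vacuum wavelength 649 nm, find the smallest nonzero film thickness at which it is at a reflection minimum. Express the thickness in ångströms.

At the upper boundary (n = 1.0 to n = 1.412) the reflected ray undergoes a half-wave phase shift.
Bottom surface (1.412 → 1.587): reflection off a higher-index medium gives a half-wave phase shift.
Zero or two π shifts → no net half-wave offset.
For minimum reflection here: 2 n t = (m + ½) λ.
Minimum at m = 0: t = λ / (4 n) = 649 / (4 × 1.412) = 115 nm.

1149 Å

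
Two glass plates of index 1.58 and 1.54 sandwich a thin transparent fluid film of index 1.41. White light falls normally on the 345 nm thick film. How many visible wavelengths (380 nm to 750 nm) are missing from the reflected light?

1

Ray reflecting at the top interface goes from n = 1.58 toward n = 1.41: no phase shift.
Bottom surface (1.41 → 1.54): reflection off a higher-index medium gives a half-wave phase shift.
The two reflections differ by half a wavelength.
So the condition for destructive reflection is 2 n t = m λ.
λ = 2 n t / m = 973 / m nm.
m=1: 973 nm (IR); m=2: 486 nm (visible); m=3: 324 nm (UV).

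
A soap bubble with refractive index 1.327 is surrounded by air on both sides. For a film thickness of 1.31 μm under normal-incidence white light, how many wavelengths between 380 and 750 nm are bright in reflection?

At the upper boundary (n = 1.0 to n = 1.327) the reflected ray undergoes a half-wave phase shift.
Ray reflecting at the bottom interface goes from n = 1.327 toward n = 1.0: no phase shift.
Net: one phase inversion between the two reflected rays.
With one net inversion, constructive interference in reflection requires 2 n t = (m + ½) λ.
λ = 2 n t / (m + ½) = 3477 / (m + ½) nm.
m=4: 773 nm (IR); m=5: 632 nm (visible); m=6: 535 nm (visible); m=7: 464 nm (visible); m=8: 409 nm (visible); m=9: 366 nm (UV).

4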